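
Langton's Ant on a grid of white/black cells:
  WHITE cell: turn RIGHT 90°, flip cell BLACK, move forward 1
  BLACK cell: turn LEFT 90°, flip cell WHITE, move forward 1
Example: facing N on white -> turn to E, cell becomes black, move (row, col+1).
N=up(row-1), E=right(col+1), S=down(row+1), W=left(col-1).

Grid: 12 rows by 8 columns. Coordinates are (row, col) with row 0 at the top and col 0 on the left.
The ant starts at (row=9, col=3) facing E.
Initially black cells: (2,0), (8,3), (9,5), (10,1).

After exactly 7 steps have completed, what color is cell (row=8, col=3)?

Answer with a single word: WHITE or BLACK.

Step 1: on WHITE (9,3): turn R to S, flip to black, move to (10,3). |black|=5
Step 2: on WHITE (10,3): turn R to W, flip to black, move to (10,2). |black|=6
Step 3: on WHITE (10,2): turn R to N, flip to black, move to (9,2). |black|=7
Step 4: on WHITE (9,2): turn R to E, flip to black, move to (9,3). |black|=8
Step 5: on BLACK (9,3): turn L to N, flip to white, move to (8,3). |black|=7
Step 6: on BLACK (8,3): turn L to W, flip to white, move to (8,2). |black|=6
Step 7: on WHITE (8,2): turn R to N, flip to black, move to (7,2). |black|=7

Answer: WHITE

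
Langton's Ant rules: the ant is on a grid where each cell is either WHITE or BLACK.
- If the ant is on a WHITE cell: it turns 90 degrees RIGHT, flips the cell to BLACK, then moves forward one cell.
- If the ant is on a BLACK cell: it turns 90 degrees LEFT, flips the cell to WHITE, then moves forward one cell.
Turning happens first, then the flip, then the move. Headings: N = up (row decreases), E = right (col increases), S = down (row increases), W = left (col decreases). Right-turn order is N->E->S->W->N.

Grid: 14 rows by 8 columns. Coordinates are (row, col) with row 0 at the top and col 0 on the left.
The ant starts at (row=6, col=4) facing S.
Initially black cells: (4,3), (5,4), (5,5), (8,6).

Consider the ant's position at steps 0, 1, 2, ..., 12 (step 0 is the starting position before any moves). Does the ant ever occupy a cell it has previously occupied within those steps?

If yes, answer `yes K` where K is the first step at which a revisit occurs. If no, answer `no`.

Answer: yes 10

Derivation:
Step 1: on WHITE (6,4): turn R to W, flip to black, move to (6,3). |black|=5 — new cell
Step 2: on WHITE (6,3): turn R to N, flip to black, move to (5,3). |black|=6 — new cell
Step 3: on WHITE (5,3): turn R to E, flip to black, move to (5,4). |black|=7 — new cell
Step 4: on BLACK (5,4): turn L to N, flip to white, move to (4,4). |black|=6 — new cell
Step 5: on WHITE (4,4): turn R to E, flip to black, move to (4,5). |black|=7 — new cell
Step 6: on WHITE (4,5): turn R to S, flip to black, move to (5,5). |black|=8 — new cell
Step 7: on BLACK (5,5): turn L to E, flip to white, move to (5,6). |black|=7 — new cell
Step 8: on WHITE (5,6): turn R to S, flip to black, move to (6,6). |black|=8 — new cell
Step 9: on WHITE (6,6): turn R to W, flip to black, move to (6,5). |black|=9 — new cell
Step 10: on WHITE (6,5): turn R to N, flip to black, move to (5,5). |black|=10 — REVISIT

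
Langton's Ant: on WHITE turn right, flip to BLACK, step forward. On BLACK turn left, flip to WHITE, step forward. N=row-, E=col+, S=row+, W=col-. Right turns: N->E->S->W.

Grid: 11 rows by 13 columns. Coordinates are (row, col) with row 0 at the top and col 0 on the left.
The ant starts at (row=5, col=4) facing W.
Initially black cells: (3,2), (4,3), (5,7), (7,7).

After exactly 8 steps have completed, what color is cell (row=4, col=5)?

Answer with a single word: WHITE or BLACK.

Step 1: on WHITE (5,4): turn R to N, flip to black, move to (4,4). |black|=5
Step 2: on WHITE (4,4): turn R to E, flip to black, move to (4,5). |black|=6
Step 3: on WHITE (4,5): turn R to S, flip to black, move to (5,5). |black|=7
Step 4: on WHITE (5,5): turn R to W, flip to black, move to (5,4). |black|=8
Step 5: on BLACK (5,4): turn L to S, flip to white, move to (6,4). |black|=7
Step 6: on WHITE (6,4): turn R to W, flip to black, move to (6,3). |black|=8
Step 7: on WHITE (6,3): turn R to N, flip to black, move to (5,3). |black|=9
Step 8: on WHITE (5,3): turn R to E, flip to black, move to (5,4). |black|=10

Answer: BLACK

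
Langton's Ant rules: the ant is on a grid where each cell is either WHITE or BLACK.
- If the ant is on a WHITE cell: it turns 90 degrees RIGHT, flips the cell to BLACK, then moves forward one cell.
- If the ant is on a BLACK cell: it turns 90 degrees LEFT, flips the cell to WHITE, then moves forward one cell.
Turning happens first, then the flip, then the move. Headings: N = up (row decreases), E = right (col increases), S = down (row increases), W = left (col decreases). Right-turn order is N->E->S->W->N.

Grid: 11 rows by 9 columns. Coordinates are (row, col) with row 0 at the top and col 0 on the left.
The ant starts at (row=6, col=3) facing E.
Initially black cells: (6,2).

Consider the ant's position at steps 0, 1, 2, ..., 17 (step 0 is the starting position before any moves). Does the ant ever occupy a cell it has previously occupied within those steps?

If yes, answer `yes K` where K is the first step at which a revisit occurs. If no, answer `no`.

Answer: yes 7

Derivation:
Step 1: on WHITE (6,3): turn R to S, flip to black, move to (7,3). |black|=2 — new cell
Step 2: on WHITE (7,3): turn R to W, flip to black, move to (7,2). |black|=3 — new cell
Step 3: on WHITE (7,2): turn R to N, flip to black, move to (6,2). |black|=4 — new cell
Step 4: on BLACK (6,2): turn L to W, flip to white, move to (6,1). |black|=3 — new cell
Step 5: on WHITE (6,1): turn R to N, flip to black, move to (5,1). |black|=4 — new cell
Step 6: on WHITE (5,1): turn R to E, flip to black, move to (5,2). |black|=5 — new cell
Step 7: on WHITE (5,2): turn R to S, flip to black, move to (6,2). |black|=6 — REVISIT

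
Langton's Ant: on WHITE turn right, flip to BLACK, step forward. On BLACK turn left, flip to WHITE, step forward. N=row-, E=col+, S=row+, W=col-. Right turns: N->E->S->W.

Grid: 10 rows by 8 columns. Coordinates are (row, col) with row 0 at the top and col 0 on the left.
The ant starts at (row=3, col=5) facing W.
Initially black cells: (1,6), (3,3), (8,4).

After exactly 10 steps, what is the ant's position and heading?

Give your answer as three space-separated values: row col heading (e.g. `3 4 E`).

Answer: 4 6 E

Derivation:
Step 1: on WHITE (3,5): turn R to N, flip to black, move to (2,5). |black|=4
Step 2: on WHITE (2,5): turn R to E, flip to black, move to (2,6). |black|=5
Step 3: on WHITE (2,6): turn R to S, flip to black, move to (3,6). |black|=6
Step 4: on WHITE (3,6): turn R to W, flip to black, move to (3,5). |black|=7
Step 5: on BLACK (3,5): turn L to S, flip to white, move to (4,5). |black|=6
Step 6: on WHITE (4,5): turn R to W, flip to black, move to (4,4). |black|=7
Step 7: on WHITE (4,4): turn R to N, flip to black, move to (3,4). |black|=8
Step 8: on WHITE (3,4): turn R to E, flip to black, move to (3,5). |black|=9
Step 9: on WHITE (3,5): turn R to S, flip to black, move to (4,5). |black|=10
Step 10: on BLACK (4,5): turn L to E, flip to white, move to (4,6). |black|=9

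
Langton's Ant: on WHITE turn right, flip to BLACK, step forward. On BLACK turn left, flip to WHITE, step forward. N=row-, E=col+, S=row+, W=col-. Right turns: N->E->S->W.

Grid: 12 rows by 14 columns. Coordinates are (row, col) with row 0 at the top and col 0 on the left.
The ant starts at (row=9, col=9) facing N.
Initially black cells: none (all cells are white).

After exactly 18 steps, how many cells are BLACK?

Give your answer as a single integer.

Step 1: on WHITE (9,9): turn R to E, flip to black, move to (9,10). |black|=1
Step 2: on WHITE (9,10): turn R to S, flip to black, move to (10,10). |black|=2
Step 3: on WHITE (10,10): turn R to W, flip to black, move to (10,9). |black|=3
Step 4: on WHITE (10,9): turn R to N, flip to black, move to (9,9). |black|=4
Step 5: on BLACK (9,9): turn L to W, flip to white, move to (9,8). |black|=3
Step 6: on WHITE (9,8): turn R to N, flip to black, move to (8,8). |black|=4
Step 7: on WHITE (8,8): turn R to E, flip to black, move to (8,9). |black|=5
Step 8: on WHITE (8,9): turn R to S, flip to black, move to (9,9). |black|=6
Step 9: on WHITE (9,9): turn R to W, flip to black, move to (9,8). |black|=7
Step 10: on BLACK (9,8): turn L to S, flip to white, move to (10,8). |black|=6
Step 11: on WHITE (10,8): turn R to W, flip to black, move to (10,7). |black|=7
Step 12: on WHITE (10,7): turn R to N, flip to black, move to (9,7). |black|=8
Step 13: on WHITE (9,7): turn R to E, flip to black, move to (9,8). |black|=9
Step 14: on WHITE (9,8): turn R to S, flip to black, move to (10,8). |black|=10
Step 15: on BLACK (10,8): turn L to E, flip to white, move to (10,9). |black|=9
Step 16: on BLACK (10,9): turn L to N, flip to white, move to (9,9). |black|=8
Step 17: on BLACK (9,9): turn L to W, flip to white, move to (9,8). |black|=7
Step 18: on BLACK (9,8): turn L to S, flip to white, move to (10,8). |black|=6

Answer: 6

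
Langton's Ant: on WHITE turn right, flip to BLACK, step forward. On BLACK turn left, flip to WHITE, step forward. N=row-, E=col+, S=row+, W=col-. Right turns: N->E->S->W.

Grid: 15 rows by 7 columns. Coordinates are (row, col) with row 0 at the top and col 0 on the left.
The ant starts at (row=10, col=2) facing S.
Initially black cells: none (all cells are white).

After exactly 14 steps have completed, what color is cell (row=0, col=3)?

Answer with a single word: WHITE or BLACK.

Answer: WHITE

Derivation:
Step 1: on WHITE (10,2): turn R to W, flip to black, move to (10,1). |black|=1
Step 2: on WHITE (10,1): turn R to N, flip to black, move to (9,1). |black|=2
Step 3: on WHITE (9,1): turn R to E, flip to black, move to (9,2). |black|=3
Step 4: on WHITE (9,2): turn R to S, flip to black, move to (10,2). |black|=4
Step 5: on BLACK (10,2): turn L to E, flip to white, move to (10,3). |black|=3
Step 6: on WHITE (10,3): turn R to S, flip to black, move to (11,3). |black|=4
Step 7: on WHITE (11,3): turn R to W, flip to black, move to (11,2). |black|=5
Step 8: on WHITE (11,2): turn R to N, flip to black, move to (10,2). |black|=6
Step 9: on WHITE (10,2): turn R to E, flip to black, move to (10,3). |black|=7
Step 10: on BLACK (10,3): turn L to N, flip to white, move to (9,3). |black|=6
Step 11: on WHITE (9,3): turn R to E, flip to black, move to (9,4). |black|=7
Step 12: on WHITE (9,4): turn R to S, flip to black, move to (10,4). |black|=8
Step 13: on WHITE (10,4): turn R to W, flip to black, move to (10,3). |black|=9
Step 14: on WHITE (10,3): turn R to N, flip to black, move to (9,3). |black|=10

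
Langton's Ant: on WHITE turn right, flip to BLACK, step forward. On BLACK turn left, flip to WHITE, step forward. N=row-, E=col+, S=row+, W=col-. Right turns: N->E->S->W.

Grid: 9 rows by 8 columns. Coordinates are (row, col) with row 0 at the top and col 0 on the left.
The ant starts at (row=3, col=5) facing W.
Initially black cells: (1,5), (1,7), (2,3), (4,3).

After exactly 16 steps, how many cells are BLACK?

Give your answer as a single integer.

Answer: 12

Derivation:
Step 1: on WHITE (3,5): turn R to N, flip to black, move to (2,5). |black|=5
Step 2: on WHITE (2,5): turn R to E, flip to black, move to (2,6). |black|=6
Step 3: on WHITE (2,6): turn R to S, flip to black, move to (3,6). |black|=7
Step 4: on WHITE (3,6): turn R to W, flip to black, move to (3,5). |black|=8
Step 5: on BLACK (3,5): turn L to S, flip to white, move to (4,5). |black|=7
Step 6: on WHITE (4,5): turn R to W, flip to black, move to (4,4). |black|=8
Step 7: on WHITE (4,4): turn R to N, flip to black, move to (3,4). |black|=9
Step 8: on WHITE (3,4): turn R to E, flip to black, move to (3,5). |black|=10
Step 9: on WHITE (3,5): turn R to S, flip to black, move to (4,5). |black|=11
Step 10: on BLACK (4,5): turn L to E, flip to white, move to (4,6). |black|=10
Step 11: on WHITE (4,6): turn R to S, flip to black, move to (5,6). |black|=11
Step 12: on WHITE (5,6): turn R to W, flip to black, move to (5,5). |black|=12
Step 13: on WHITE (5,5): turn R to N, flip to black, move to (4,5). |black|=13
Step 14: on WHITE (4,5): turn R to E, flip to black, move to (4,6). |black|=14
Step 15: on BLACK (4,6): turn L to N, flip to white, move to (3,6). |black|=13
Step 16: on BLACK (3,6): turn L to W, flip to white, move to (3,5). |black|=12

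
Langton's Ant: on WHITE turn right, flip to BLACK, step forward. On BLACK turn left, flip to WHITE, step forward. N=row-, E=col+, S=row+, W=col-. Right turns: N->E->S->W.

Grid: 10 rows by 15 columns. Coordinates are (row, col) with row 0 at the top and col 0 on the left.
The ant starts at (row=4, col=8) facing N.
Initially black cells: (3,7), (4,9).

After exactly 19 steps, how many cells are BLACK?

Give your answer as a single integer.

Answer: 7

Derivation:
Step 1: on WHITE (4,8): turn R to E, flip to black, move to (4,9). |black|=3
Step 2: on BLACK (4,9): turn L to N, flip to white, move to (3,9). |black|=2
Step 3: on WHITE (3,9): turn R to E, flip to black, move to (3,10). |black|=3
Step 4: on WHITE (3,10): turn R to S, flip to black, move to (4,10). |black|=4
Step 5: on WHITE (4,10): turn R to W, flip to black, move to (4,9). |black|=5
Step 6: on WHITE (4,9): turn R to N, flip to black, move to (3,9). |black|=6
Step 7: on BLACK (3,9): turn L to W, flip to white, move to (3,8). |black|=5
Step 8: on WHITE (3,8): turn R to N, flip to black, move to (2,8). |black|=6
Step 9: on WHITE (2,8): turn R to E, flip to black, move to (2,9). |black|=7
Step 10: on WHITE (2,9): turn R to S, flip to black, move to (3,9). |black|=8
Step 11: on WHITE (3,9): turn R to W, flip to black, move to (3,8). |black|=9
Step 12: on BLACK (3,8): turn L to S, flip to white, move to (4,8). |black|=8
Step 13: on BLACK (4,8): turn L to E, flip to white, move to (4,9). |black|=7
Step 14: on BLACK (4,9): turn L to N, flip to white, move to (3,9). |black|=6
Step 15: on BLACK (3,9): turn L to W, flip to white, move to (3,8). |black|=5
Step 16: on WHITE (3,8): turn R to N, flip to black, move to (2,8). |black|=6
Step 17: on BLACK (2,8): turn L to W, flip to white, move to (2,7). |black|=5
Step 18: on WHITE (2,7): turn R to N, flip to black, move to (1,7). |black|=6
Step 19: on WHITE (1,7): turn R to E, flip to black, move to (1,8). |black|=7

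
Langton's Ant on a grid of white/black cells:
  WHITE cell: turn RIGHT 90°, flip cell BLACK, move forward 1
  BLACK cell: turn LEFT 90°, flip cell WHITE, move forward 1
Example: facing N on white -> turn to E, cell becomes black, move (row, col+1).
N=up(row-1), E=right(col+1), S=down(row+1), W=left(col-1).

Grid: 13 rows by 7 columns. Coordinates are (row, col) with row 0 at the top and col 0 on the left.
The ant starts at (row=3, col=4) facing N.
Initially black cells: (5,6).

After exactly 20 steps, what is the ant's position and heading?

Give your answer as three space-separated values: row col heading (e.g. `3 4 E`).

Step 1: on WHITE (3,4): turn R to E, flip to black, move to (3,5). |black|=2
Step 2: on WHITE (3,5): turn R to S, flip to black, move to (4,5). |black|=3
Step 3: on WHITE (4,5): turn R to W, flip to black, move to (4,4). |black|=4
Step 4: on WHITE (4,4): turn R to N, flip to black, move to (3,4). |black|=5
Step 5: on BLACK (3,4): turn L to W, flip to white, move to (3,3). |black|=4
Step 6: on WHITE (3,3): turn R to N, flip to black, move to (2,3). |black|=5
Step 7: on WHITE (2,3): turn R to E, flip to black, move to (2,4). |black|=6
Step 8: on WHITE (2,4): turn R to S, flip to black, move to (3,4). |black|=7
Step 9: on WHITE (3,4): turn R to W, flip to black, move to (3,3). |black|=8
Step 10: on BLACK (3,3): turn L to S, flip to white, move to (4,3). |black|=7
Step 11: on WHITE (4,3): turn R to W, flip to black, move to (4,2). |black|=8
Step 12: on WHITE (4,2): turn R to N, flip to black, move to (3,2). |black|=9
Step 13: on WHITE (3,2): turn R to E, flip to black, move to (3,3). |black|=10
Step 14: on WHITE (3,3): turn R to S, flip to black, move to (4,3). |black|=11
Step 15: on BLACK (4,3): turn L to E, flip to white, move to (4,4). |black|=10
Step 16: on BLACK (4,4): turn L to N, flip to white, move to (3,4). |black|=9
Step 17: on BLACK (3,4): turn L to W, flip to white, move to (3,3). |black|=8
Step 18: on BLACK (3,3): turn L to S, flip to white, move to (4,3). |black|=7
Step 19: on WHITE (4,3): turn R to W, flip to black, move to (4,2). |black|=8
Step 20: on BLACK (4,2): turn L to S, flip to white, move to (5,2). |black|=7

Answer: 5 2 S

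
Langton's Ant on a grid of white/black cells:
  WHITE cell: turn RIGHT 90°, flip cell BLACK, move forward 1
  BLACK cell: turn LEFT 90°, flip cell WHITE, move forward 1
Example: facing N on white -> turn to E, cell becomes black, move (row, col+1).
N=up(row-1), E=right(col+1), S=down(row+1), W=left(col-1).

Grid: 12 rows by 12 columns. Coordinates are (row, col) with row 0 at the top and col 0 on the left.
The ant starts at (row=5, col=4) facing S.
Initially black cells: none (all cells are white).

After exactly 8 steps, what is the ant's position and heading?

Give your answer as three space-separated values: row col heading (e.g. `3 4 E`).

Answer: 5 4 N

Derivation:
Step 1: on WHITE (5,4): turn R to W, flip to black, move to (5,3). |black|=1
Step 2: on WHITE (5,3): turn R to N, flip to black, move to (4,3). |black|=2
Step 3: on WHITE (4,3): turn R to E, flip to black, move to (4,4). |black|=3
Step 4: on WHITE (4,4): turn R to S, flip to black, move to (5,4). |black|=4
Step 5: on BLACK (5,4): turn L to E, flip to white, move to (5,5). |black|=3
Step 6: on WHITE (5,5): turn R to S, flip to black, move to (6,5). |black|=4
Step 7: on WHITE (6,5): turn R to W, flip to black, move to (6,4). |black|=5
Step 8: on WHITE (6,4): turn R to N, flip to black, move to (5,4). |black|=6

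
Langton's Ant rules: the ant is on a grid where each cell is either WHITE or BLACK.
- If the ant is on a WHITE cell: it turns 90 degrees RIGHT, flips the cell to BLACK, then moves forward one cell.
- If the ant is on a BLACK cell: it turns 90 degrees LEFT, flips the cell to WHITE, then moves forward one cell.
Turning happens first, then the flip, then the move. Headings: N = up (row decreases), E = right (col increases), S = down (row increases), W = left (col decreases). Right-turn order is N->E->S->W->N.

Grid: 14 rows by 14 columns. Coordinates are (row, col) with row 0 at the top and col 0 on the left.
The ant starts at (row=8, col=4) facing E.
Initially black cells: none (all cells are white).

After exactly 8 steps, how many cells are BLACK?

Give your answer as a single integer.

Step 1: on WHITE (8,4): turn R to S, flip to black, move to (9,4). |black|=1
Step 2: on WHITE (9,4): turn R to W, flip to black, move to (9,3). |black|=2
Step 3: on WHITE (9,3): turn R to N, flip to black, move to (8,3). |black|=3
Step 4: on WHITE (8,3): turn R to E, flip to black, move to (8,4). |black|=4
Step 5: on BLACK (8,4): turn L to N, flip to white, move to (7,4). |black|=3
Step 6: on WHITE (7,4): turn R to E, flip to black, move to (7,5). |black|=4
Step 7: on WHITE (7,5): turn R to S, flip to black, move to (8,5). |black|=5
Step 8: on WHITE (8,5): turn R to W, flip to black, move to (8,4). |black|=6

Answer: 6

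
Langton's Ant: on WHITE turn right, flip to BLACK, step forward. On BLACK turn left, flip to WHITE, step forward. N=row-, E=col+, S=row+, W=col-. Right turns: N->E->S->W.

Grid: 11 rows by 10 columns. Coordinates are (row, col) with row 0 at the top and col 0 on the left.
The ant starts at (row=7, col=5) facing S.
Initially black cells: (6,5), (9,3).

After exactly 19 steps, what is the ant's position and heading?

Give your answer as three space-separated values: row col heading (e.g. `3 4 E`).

Answer: 4 3 W

Derivation:
Step 1: on WHITE (7,5): turn R to W, flip to black, move to (7,4). |black|=3
Step 2: on WHITE (7,4): turn R to N, flip to black, move to (6,4). |black|=4
Step 3: on WHITE (6,4): turn R to E, flip to black, move to (6,5). |black|=5
Step 4: on BLACK (6,5): turn L to N, flip to white, move to (5,5). |black|=4
Step 5: on WHITE (5,5): turn R to E, flip to black, move to (5,6). |black|=5
Step 6: on WHITE (5,6): turn R to S, flip to black, move to (6,6). |black|=6
Step 7: on WHITE (6,6): turn R to W, flip to black, move to (6,5). |black|=7
Step 8: on WHITE (6,5): turn R to N, flip to black, move to (5,5). |black|=8
Step 9: on BLACK (5,5): turn L to W, flip to white, move to (5,4). |black|=7
Step 10: on WHITE (5,4): turn R to N, flip to black, move to (4,4). |black|=8
Step 11: on WHITE (4,4): turn R to E, flip to black, move to (4,5). |black|=9
Step 12: on WHITE (4,5): turn R to S, flip to black, move to (5,5). |black|=10
Step 13: on WHITE (5,5): turn R to W, flip to black, move to (5,4). |black|=11
Step 14: on BLACK (5,4): turn L to S, flip to white, move to (6,4). |black|=10
Step 15: on BLACK (6,4): turn L to E, flip to white, move to (6,5). |black|=9
Step 16: on BLACK (6,5): turn L to N, flip to white, move to (5,5). |black|=8
Step 17: on BLACK (5,5): turn L to W, flip to white, move to (5,4). |black|=7
Step 18: on WHITE (5,4): turn R to N, flip to black, move to (4,4). |black|=8
Step 19: on BLACK (4,4): turn L to W, flip to white, move to (4,3). |black|=7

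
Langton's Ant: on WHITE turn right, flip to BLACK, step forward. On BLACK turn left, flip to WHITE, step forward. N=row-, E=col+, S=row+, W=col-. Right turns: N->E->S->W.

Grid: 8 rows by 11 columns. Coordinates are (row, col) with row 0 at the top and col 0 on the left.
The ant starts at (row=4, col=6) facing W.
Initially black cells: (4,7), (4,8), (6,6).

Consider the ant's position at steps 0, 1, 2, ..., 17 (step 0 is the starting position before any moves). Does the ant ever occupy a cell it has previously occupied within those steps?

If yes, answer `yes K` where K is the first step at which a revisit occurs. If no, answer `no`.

Answer: yes 8

Derivation:
Step 1: on WHITE (4,6): turn R to N, flip to black, move to (3,6). |black|=4 — new cell
Step 2: on WHITE (3,6): turn R to E, flip to black, move to (3,7). |black|=5 — new cell
Step 3: on WHITE (3,7): turn R to S, flip to black, move to (4,7). |black|=6 — new cell
Step 4: on BLACK (4,7): turn L to E, flip to white, move to (4,8). |black|=5 — new cell
Step 5: on BLACK (4,8): turn L to N, flip to white, move to (3,8). |black|=4 — new cell
Step 6: on WHITE (3,8): turn R to E, flip to black, move to (3,9). |black|=5 — new cell
Step 7: on WHITE (3,9): turn R to S, flip to black, move to (4,9). |black|=6 — new cell
Step 8: on WHITE (4,9): turn R to W, flip to black, move to (4,8). |black|=7 — REVISIT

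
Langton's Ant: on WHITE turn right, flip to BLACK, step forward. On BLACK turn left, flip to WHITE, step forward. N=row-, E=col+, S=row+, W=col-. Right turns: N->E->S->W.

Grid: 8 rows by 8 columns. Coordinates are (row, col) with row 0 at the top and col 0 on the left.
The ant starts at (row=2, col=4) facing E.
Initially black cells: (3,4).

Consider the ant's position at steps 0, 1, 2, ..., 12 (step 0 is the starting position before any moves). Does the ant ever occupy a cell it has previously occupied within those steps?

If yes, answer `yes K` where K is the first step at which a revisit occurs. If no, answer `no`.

Answer: yes 5

Derivation:
Step 1: on WHITE (2,4): turn R to S, flip to black, move to (3,4). |black|=2 — new cell
Step 2: on BLACK (3,4): turn L to E, flip to white, move to (3,5). |black|=1 — new cell
Step 3: on WHITE (3,5): turn R to S, flip to black, move to (4,5). |black|=2 — new cell
Step 4: on WHITE (4,5): turn R to W, flip to black, move to (4,4). |black|=3 — new cell
Step 5: on WHITE (4,4): turn R to N, flip to black, move to (3,4). |black|=4 — REVISIT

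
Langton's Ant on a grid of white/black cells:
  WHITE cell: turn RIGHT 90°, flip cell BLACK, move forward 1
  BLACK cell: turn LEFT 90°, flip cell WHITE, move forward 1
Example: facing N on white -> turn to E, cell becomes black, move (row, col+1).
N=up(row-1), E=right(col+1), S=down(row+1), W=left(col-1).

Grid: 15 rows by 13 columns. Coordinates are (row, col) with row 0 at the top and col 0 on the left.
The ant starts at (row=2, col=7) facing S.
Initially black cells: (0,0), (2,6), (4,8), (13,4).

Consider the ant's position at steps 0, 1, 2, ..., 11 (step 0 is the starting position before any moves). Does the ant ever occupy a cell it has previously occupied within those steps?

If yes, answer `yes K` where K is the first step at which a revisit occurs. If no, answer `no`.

Step 1: on WHITE (2,7): turn R to W, flip to black, move to (2,6). |black|=5 — new cell
Step 2: on BLACK (2,6): turn L to S, flip to white, move to (3,6). |black|=4 — new cell
Step 3: on WHITE (3,6): turn R to W, flip to black, move to (3,5). |black|=5 — new cell
Step 4: on WHITE (3,5): turn R to N, flip to black, move to (2,5). |black|=6 — new cell
Step 5: on WHITE (2,5): turn R to E, flip to black, move to (2,6). |black|=7 — REVISIT

Answer: yes 5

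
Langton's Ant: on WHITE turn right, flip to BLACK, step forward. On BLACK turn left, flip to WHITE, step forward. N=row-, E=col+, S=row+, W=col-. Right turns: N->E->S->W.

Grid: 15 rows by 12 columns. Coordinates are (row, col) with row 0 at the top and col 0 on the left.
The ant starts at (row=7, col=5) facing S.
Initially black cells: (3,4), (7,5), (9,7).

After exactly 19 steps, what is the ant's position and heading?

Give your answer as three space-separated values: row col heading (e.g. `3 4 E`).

Answer: 6 5 W

Derivation:
Step 1: on BLACK (7,5): turn L to E, flip to white, move to (7,6). |black|=2
Step 2: on WHITE (7,6): turn R to S, flip to black, move to (8,6). |black|=3
Step 3: on WHITE (8,6): turn R to W, flip to black, move to (8,5). |black|=4
Step 4: on WHITE (8,5): turn R to N, flip to black, move to (7,5). |black|=5
Step 5: on WHITE (7,5): turn R to E, flip to black, move to (7,6). |black|=6
Step 6: on BLACK (7,6): turn L to N, flip to white, move to (6,6). |black|=5
Step 7: on WHITE (6,6): turn R to E, flip to black, move to (6,7). |black|=6
Step 8: on WHITE (6,7): turn R to S, flip to black, move to (7,7). |black|=7
Step 9: on WHITE (7,7): turn R to W, flip to black, move to (7,6). |black|=8
Step 10: on WHITE (7,6): turn R to N, flip to black, move to (6,6). |black|=9
Step 11: on BLACK (6,6): turn L to W, flip to white, move to (6,5). |black|=8
Step 12: on WHITE (6,5): turn R to N, flip to black, move to (5,5). |black|=9
Step 13: on WHITE (5,5): turn R to E, flip to black, move to (5,6). |black|=10
Step 14: on WHITE (5,6): turn R to S, flip to black, move to (6,6). |black|=11
Step 15: on WHITE (6,6): turn R to W, flip to black, move to (6,5). |black|=12
Step 16: on BLACK (6,5): turn L to S, flip to white, move to (7,5). |black|=11
Step 17: on BLACK (7,5): turn L to E, flip to white, move to (7,6). |black|=10
Step 18: on BLACK (7,6): turn L to N, flip to white, move to (6,6). |black|=9
Step 19: on BLACK (6,6): turn L to W, flip to white, move to (6,5). |black|=8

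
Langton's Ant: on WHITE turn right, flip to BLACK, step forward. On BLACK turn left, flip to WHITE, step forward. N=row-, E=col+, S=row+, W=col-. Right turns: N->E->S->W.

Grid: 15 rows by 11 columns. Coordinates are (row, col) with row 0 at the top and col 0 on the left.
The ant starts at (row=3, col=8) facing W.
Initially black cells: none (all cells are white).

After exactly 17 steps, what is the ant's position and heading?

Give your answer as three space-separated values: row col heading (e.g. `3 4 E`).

Answer: 4 8 S

Derivation:
Step 1: on WHITE (3,8): turn R to N, flip to black, move to (2,8). |black|=1
Step 2: on WHITE (2,8): turn R to E, flip to black, move to (2,9). |black|=2
Step 3: on WHITE (2,9): turn R to S, flip to black, move to (3,9). |black|=3
Step 4: on WHITE (3,9): turn R to W, flip to black, move to (3,8). |black|=4
Step 5: on BLACK (3,8): turn L to S, flip to white, move to (4,8). |black|=3
Step 6: on WHITE (4,8): turn R to W, flip to black, move to (4,7). |black|=4
Step 7: on WHITE (4,7): turn R to N, flip to black, move to (3,7). |black|=5
Step 8: on WHITE (3,7): turn R to E, flip to black, move to (3,8). |black|=6
Step 9: on WHITE (3,8): turn R to S, flip to black, move to (4,8). |black|=7
Step 10: on BLACK (4,8): turn L to E, flip to white, move to (4,9). |black|=6
Step 11: on WHITE (4,9): turn R to S, flip to black, move to (5,9). |black|=7
Step 12: on WHITE (5,9): turn R to W, flip to black, move to (5,8). |black|=8
Step 13: on WHITE (5,8): turn R to N, flip to black, move to (4,8). |black|=9
Step 14: on WHITE (4,8): turn R to E, flip to black, move to (4,9). |black|=10
Step 15: on BLACK (4,9): turn L to N, flip to white, move to (3,9). |black|=9
Step 16: on BLACK (3,9): turn L to W, flip to white, move to (3,8). |black|=8
Step 17: on BLACK (3,8): turn L to S, flip to white, move to (4,8). |black|=7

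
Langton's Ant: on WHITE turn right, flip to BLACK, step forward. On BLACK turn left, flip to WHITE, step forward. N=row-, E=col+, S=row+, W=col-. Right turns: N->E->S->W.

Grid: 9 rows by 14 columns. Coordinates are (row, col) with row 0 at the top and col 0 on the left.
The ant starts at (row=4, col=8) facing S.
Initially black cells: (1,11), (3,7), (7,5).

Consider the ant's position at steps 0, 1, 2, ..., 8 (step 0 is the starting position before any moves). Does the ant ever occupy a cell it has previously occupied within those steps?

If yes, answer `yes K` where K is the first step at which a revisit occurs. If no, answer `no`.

Answer: yes 6

Derivation:
Step 1: on WHITE (4,8): turn R to W, flip to black, move to (4,7). |black|=4 — new cell
Step 2: on WHITE (4,7): turn R to N, flip to black, move to (3,7). |black|=5 — new cell
Step 3: on BLACK (3,7): turn L to W, flip to white, move to (3,6). |black|=4 — new cell
Step 4: on WHITE (3,6): turn R to N, flip to black, move to (2,6). |black|=5 — new cell
Step 5: on WHITE (2,6): turn R to E, flip to black, move to (2,7). |black|=6 — new cell
Step 6: on WHITE (2,7): turn R to S, flip to black, move to (3,7). |black|=7 — REVISIT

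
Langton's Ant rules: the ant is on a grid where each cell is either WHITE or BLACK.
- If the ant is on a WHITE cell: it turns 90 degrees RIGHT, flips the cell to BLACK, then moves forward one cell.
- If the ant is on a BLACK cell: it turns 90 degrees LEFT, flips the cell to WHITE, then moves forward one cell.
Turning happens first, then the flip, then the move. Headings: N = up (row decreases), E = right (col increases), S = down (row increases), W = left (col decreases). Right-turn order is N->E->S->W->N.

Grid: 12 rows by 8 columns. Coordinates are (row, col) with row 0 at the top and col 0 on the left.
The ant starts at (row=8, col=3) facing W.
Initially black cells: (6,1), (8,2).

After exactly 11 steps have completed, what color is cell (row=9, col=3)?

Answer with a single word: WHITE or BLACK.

Answer: BLACK

Derivation:
Step 1: on WHITE (8,3): turn R to N, flip to black, move to (7,3). |black|=3
Step 2: on WHITE (7,3): turn R to E, flip to black, move to (7,4). |black|=4
Step 3: on WHITE (7,4): turn R to S, flip to black, move to (8,4). |black|=5
Step 4: on WHITE (8,4): turn R to W, flip to black, move to (8,3). |black|=6
Step 5: on BLACK (8,3): turn L to S, flip to white, move to (9,3). |black|=5
Step 6: on WHITE (9,3): turn R to W, flip to black, move to (9,2). |black|=6
Step 7: on WHITE (9,2): turn R to N, flip to black, move to (8,2). |black|=7
Step 8: on BLACK (8,2): turn L to W, flip to white, move to (8,1). |black|=6
Step 9: on WHITE (8,1): turn R to N, flip to black, move to (7,1). |black|=7
Step 10: on WHITE (7,1): turn R to E, flip to black, move to (7,2). |black|=8
Step 11: on WHITE (7,2): turn R to S, flip to black, move to (8,2). |black|=9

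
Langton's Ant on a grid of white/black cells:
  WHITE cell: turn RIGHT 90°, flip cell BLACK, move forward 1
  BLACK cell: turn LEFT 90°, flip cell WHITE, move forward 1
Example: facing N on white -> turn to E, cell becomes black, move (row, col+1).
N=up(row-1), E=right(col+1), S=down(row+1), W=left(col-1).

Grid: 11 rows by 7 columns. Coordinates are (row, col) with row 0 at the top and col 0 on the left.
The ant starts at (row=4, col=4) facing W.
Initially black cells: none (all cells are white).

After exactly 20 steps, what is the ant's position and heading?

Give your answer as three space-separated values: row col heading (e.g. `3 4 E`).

Step 1: on WHITE (4,4): turn R to N, flip to black, move to (3,4). |black|=1
Step 2: on WHITE (3,4): turn R to E, flip to black, move to (3,5). |black|=2
Step 3: on WHITE (3,5): turn R to S, flip to black, move to (4,5). |black|=3
Step 4: on WHITE (4,5): turn R to W, flip to black, move to (4,4). |black|=4
Step 5: on BLACK (4,4): turn L to S, flip to white, move to (5,4). |black|=3
Step 6: on WHITE (5,4): turn R to W, flip to black, move to (5,3). |black|=4
Step 7: on WHITE (5,3): turn R to N, flip to black, move to (4,3). |black|=5
Step 8: on WHITE (4,3): turn R to E, flip to black, move to (4,4). |black|=6
Step 9: on WHITE (4,4): turn R to S, flip to black, move to (5,4). |black|=7
Step 10: on BLACK (5,4): turn L to E, flip to white, move to (5,5). |black|=6
Step 11: on WHITE (5,5): turn R to S, flip to black, move to (6,5). |black|=7
Step 12: on WHITE (6,5): turn R to W, flip to black, move to (6,4). |black|=8
Step 13: on WHITE (6,4): turn R to N, flip to black, move to (5,4). |black|=9
Step 14: on WHITE (5,4): turn R to E, flip to black, move to (5,5). |black|=10
Step 15: on BLACK (5,5): turn L to N, flip to white, move to (4,5). |black|=9
Step 16: on BLACK (4,5): turn L to W, flip to white, move to (4,4). |black|=8
Step 17: on BLACK (4,4): turn L to S, flip to white, move to (5,4). |black|=7
Step 18: on BLACK (5,4): turn L to E, flip to white, move to (5,5). |black|=6
Step 19: on WHITE (5,5): turn R to S, flip to black, move to (6,5). |black|=7
Step 20: on BLACK (6,5): turn L to E, flip to white, move to (6,6). |black|=6

Answer: 6 6 E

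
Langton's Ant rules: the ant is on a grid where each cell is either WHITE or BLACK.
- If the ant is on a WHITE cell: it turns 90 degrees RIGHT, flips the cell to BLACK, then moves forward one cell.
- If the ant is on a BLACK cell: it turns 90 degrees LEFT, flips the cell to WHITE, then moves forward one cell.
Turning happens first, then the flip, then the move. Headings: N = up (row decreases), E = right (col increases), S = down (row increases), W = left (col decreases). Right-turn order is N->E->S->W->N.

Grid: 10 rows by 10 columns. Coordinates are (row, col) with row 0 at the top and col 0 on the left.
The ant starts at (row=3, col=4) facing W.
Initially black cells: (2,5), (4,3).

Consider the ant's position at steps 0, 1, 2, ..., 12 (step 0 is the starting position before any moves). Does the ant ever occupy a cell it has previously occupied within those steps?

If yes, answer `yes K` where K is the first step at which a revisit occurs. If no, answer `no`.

Answer: yes 6

Derivation:
Step 1: on WHITE (3,4): turn R to N, flip to black, move to (2,4). |black|=3 — new cell
Step 2: on WHITE (2,4): turn R to E, flip to black, move to (2,5). |black|=4 — new cell
Step 3: on BLACK (2,5): turn L to N, flip to white, move to (1,5). |black|=3 — new cell
Step 4: on WHITE (1,5): turn R to E, flip to black, move to (1,6). |black|=4 — new cell
Step 5: on WHITE (1,6): turn R to S, flip to black, move to (2,6). |black|=5 — new cell
Step 6: on WHITE (2,6): turn R to W, flip to black, move to (2,5). |black|=6 — REVISIT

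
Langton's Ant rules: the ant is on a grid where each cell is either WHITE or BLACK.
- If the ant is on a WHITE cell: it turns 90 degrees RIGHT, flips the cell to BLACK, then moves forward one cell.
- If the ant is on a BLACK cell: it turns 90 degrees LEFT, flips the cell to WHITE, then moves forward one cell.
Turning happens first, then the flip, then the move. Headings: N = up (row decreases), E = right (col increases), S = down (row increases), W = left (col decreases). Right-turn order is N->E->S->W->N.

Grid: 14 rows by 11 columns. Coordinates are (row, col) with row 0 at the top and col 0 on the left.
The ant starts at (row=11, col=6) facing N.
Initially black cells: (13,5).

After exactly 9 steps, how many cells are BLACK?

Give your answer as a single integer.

Step 1: on WHITE (11,6): turn R to E, flip to black, move to (11,7). |black|=2
Step 2: on WHITE (11,7): turn R to S, flip to black, move to (12,7). |black|=3
Step 3: on WHITE (12,7): turn R to W, flip to black, move to (12,6). |black|=4
Step 4: on WHITE (12,6): turn R to N, flip to black, move to (11,6). |black|=5
Step 5: on BLACK (11,6): turn L to W, flip to white, move to (11,5). |black|=4
Step 6: on WHITE (11,5): turn R to N, flip to black, move to (10,5). |black|=5
Step 7: on WHITE (10,5): turn R to E, flip to black, move to (10,6). |black|=6
Step 8: on WHITE (10,6): turn R to S, flip to black, move to (11,6). |black|=7
Step 9: on WHITE (11,6): turn R to W, flip to black, move to (11,5). |black|=8

Answer: 8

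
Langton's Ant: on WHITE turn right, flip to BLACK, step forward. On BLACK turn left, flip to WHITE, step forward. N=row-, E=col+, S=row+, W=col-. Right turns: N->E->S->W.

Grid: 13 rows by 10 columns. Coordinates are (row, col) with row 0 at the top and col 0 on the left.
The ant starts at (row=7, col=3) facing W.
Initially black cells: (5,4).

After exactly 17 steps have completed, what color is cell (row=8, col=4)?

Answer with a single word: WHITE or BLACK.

Answer: WHITE

Derivation:
Step 1: on WHITE (7,3): turn R to N, flip to black, move to (6,3). |black|=2
Step 2: on WHITE (6,3): turn R to E, flip to black, move to (6,4). |black|=3
Step 3: on WHITE (6,4): turn R to S, flip to black, move to (7,4). |black|=4
Step 4: on WHITE (7,4): turn R to W, flip to black, move to (7,3). |black|=5
Step 5: on BLACK (7,3): turn L to S, flip to white, move to (8,3). |black|=4
Step 6: on WHITE (8,3): turn R to W, flip to black, move to (8,2). |black|=5
Step 7: on WHITE (8,2): turn R to N, flip to black, move to (7,2). |black|=6
Step 8: on WHITE (7,2): turn R to E, flip to black, move to (7,3). |black|=7
Step 9: on WHITE (7,3): turn R to S, flip to black, move to (8,3). |black|=8
Step 10: on BLACK (8,3): turn L to E, flip to white, move to (8,4). |black|=7
Step 11: on WHITE (8,4): turn R to S, flip to black, move to (9,4). |black|=8
Step 12: on WHITE (9,4): turn R to W, flip to black, move to (9,3). |black|=9
Step 13: on WHITE (9,3): turn R to N, flip to black, move to (8,3). |black|=10
Step 14: on WHITE (8,3): turn R to E, flip to black, move to (8,4). |black|=11
Step 15: on BLACK (8,4): turn L to N, flip to white, move to (7,4). |black|=10
Step 16: on BLACK (7,4): turn L to W, flip to white, move to (7,3). |black|=9
Step 17: on BLACK (7,3): turn L to S, flip to white, move to (8,3). |black|=8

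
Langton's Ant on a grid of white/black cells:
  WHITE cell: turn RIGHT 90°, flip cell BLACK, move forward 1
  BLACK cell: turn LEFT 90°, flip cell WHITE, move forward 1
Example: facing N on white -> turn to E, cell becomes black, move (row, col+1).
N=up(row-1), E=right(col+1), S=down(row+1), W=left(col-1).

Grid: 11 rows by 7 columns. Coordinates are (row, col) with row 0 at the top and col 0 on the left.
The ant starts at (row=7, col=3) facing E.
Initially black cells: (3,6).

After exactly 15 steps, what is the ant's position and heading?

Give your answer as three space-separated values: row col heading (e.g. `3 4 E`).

Answer: 7 2 S

Derivation:
Step 1: on WHITE (7,3): turn R to S, flip to black, move to (8,3). |black|=2
Step 2: on WHITE (8,3): turn R to W, flip to black, move to (8,2). |black|=3
Step 3: on WHITE (8,2): turn R to N, flip to black, move to (7,2). |black|=4
Step 4: on WHITE (7,2): turn R to E, flip to black, move to (7,3). |black|=5
Step 5: on BLACK (7,3): turn L to N, flip to white, move to (6,3). |black|=4
Step 6: on WHITE (6,3): turn R to E, flip to black, move to (6,4). |black|=5
Step 7: on WHITE (6,4): turn R to S, flip to black, move to (7,4). |black|=6
Step 8: on WHITE (7,4): turn R to W, flip to black, move to (7,3). |black|=7
Step 9: on WHITE (7,3): turn R to N, flip to black, move to (6,3). |black|=8
Step 10: on BLACK (6,3): turn L to W, flip to white, move to (6,2). |black|=7
Step 11: on WHITE (6,2): turn R to N, flip to black, move to (5,2). |black|=8
Step 12: on WHITE (5,2): turn R to E, flip to black, move to (5,3). |black|=9
Step 13: on WHITE (5,3): turn R to S, flip to black, move to (6,3). |black|=10
Step 14: on WHITE (6,3): turn R to W, flip to black, move to (6,2). |black|=11
Step 15: on BLACK (6,2): turn L to S, flip to white, move to (7,2). |black|=10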